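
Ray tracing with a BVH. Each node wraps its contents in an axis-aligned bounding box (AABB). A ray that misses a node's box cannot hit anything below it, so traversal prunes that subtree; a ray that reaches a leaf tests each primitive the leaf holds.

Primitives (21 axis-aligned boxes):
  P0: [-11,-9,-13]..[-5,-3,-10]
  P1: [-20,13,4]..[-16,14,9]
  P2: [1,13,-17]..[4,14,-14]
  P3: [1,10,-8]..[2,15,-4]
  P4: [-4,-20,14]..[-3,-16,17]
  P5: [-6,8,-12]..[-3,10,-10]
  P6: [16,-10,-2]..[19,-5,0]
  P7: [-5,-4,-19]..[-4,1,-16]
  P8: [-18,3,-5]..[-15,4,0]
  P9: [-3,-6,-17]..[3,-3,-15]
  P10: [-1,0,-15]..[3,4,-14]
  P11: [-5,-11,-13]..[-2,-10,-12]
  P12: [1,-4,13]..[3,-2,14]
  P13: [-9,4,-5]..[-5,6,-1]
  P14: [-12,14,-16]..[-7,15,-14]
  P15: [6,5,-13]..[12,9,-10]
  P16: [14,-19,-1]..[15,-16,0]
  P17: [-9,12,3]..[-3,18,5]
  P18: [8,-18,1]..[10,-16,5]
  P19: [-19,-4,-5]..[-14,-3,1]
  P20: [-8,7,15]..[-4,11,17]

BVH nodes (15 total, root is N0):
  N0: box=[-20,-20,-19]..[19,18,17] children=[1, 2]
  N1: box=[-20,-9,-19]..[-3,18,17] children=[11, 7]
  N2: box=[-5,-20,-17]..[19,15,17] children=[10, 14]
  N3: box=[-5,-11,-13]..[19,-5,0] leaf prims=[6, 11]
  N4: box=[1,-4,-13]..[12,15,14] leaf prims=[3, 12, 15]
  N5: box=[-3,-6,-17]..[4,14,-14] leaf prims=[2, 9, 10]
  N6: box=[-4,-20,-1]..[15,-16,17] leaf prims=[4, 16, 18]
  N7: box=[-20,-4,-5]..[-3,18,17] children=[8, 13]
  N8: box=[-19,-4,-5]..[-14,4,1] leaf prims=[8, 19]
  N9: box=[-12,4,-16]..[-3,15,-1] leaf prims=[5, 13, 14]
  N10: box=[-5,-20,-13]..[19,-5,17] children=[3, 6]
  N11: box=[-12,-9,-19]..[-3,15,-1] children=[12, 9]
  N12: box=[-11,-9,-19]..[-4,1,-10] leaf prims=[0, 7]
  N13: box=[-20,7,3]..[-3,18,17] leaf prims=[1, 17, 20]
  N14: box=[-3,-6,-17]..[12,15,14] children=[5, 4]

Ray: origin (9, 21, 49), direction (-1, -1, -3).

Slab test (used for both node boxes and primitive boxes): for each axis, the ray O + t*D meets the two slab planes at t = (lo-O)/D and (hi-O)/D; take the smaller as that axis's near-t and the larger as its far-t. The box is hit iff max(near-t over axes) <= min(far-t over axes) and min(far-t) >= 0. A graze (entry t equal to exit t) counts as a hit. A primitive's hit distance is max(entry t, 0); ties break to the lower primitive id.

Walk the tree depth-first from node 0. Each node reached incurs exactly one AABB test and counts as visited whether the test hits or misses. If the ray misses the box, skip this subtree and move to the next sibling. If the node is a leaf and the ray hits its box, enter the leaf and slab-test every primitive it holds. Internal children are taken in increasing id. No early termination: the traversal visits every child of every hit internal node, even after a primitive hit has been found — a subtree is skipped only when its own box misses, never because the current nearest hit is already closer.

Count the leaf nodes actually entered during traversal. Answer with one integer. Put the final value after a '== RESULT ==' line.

Traverse from the root:
N0 x:[-10,29] y:[3,41] z:[32/3,68/3] -> hit [32/3,68/3], descend [1, 2]
  N1 x:[12,29] y:[3,30] z:[32/3,68/3] -> hit [12,68/3], descend [7, 11]
    N7 x:[12,29] y:[3,25] z:[32/3,18] -> hit [12,18], descend [8, 13]
      N8 x:[23,28] y:[17,25] z:[16,18] -> miss, prune
      N13 x:[12,29] y:[3,14] z:[32/3,46/3] -> hit [12,14] leaf, test {P1(miss), P17(miss), P20(miss)}
    N11 x:[12,21] y:[6,30] z:[50/3,68/3] -> hit [50/3,21], descend [9, 12]
      N9 x:[12,21] y:[6,17] z:[50/3,65/3] -> hit [50/3,17] leaf, test {P5(miss), P13@t=50/3, P14(miss)}
      N12 x:[13,20] y:[20,30] z:[59/3,68/3] -> hit [20,20] leaf, test {P0(miss), P7(miss)}
  N2 x:[-10,14] y:[6,41] z:[32/3,22] -> hit [32/3,14], descend [10, 14]
    N10 x:[-10,14] y:[26,41] z:[32/3,62/3] -> miss, prune
    N14 x:[-3,12] y:[6,27] z:[35/3,22] -> hit [35/3,12], descend [4, 5]
      N4 x:[-3,8] y:[6,25] z:[35/3,62/3] -> miss, prune
      N5 x:[5,12] y:[7,27] z:[21,22] -> miss, prune

Summary -> nodes [0, 1, 7, 8, 13, 11, 9, 12, 2, 10, 14, 4, 5]; box-tests=13; leaf-entries=3; first=P13

== RESULT ==
3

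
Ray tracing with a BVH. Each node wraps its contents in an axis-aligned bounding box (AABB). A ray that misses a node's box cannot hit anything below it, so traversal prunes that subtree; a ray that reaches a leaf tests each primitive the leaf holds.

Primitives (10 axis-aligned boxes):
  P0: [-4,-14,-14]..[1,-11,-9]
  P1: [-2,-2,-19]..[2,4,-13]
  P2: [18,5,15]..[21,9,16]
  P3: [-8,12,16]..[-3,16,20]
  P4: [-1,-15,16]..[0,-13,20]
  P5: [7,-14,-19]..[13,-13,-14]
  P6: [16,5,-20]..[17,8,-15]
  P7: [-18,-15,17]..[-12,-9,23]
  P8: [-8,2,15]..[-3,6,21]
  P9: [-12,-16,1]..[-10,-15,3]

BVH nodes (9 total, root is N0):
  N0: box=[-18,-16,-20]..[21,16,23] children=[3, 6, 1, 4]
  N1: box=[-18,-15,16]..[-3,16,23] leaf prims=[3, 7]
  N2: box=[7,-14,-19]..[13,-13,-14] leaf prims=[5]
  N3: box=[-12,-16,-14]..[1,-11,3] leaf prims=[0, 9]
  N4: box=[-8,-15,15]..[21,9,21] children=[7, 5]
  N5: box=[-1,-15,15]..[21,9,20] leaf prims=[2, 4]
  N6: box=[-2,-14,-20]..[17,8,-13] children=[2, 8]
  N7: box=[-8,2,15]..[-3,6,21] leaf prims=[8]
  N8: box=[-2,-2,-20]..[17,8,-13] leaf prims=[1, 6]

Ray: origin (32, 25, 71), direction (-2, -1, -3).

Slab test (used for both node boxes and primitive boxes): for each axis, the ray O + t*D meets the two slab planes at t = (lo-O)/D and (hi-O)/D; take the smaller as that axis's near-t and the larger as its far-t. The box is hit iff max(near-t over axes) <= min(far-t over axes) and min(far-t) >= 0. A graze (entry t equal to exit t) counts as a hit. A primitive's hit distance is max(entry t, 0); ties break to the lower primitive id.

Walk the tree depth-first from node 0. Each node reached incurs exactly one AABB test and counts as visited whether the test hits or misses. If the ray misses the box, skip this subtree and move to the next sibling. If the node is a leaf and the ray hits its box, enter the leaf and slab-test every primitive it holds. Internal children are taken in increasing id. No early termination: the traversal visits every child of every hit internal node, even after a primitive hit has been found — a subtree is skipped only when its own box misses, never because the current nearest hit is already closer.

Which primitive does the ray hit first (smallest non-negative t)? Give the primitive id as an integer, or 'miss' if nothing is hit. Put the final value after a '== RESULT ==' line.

Trace the traversal:
N0 x:[11/2,25] y:[9,41] z:[16,91/3] -> hit [16,25], descend [1, 3, 4, 6]
  N1 x:[35/2,25] y:[9,40] z:[16,55/3] -> hit [35/2,55/3] leaf, test {P3(miss), P7(miss)}
  N3 x:[31/2,22] y:[36,41] z:[68/3,85/3] -> miss, prune
  N4 x:[11/2,20] y:[16,40] z:[50/3,56/3] -> hit [50/3,56/3], descend [5, 7]
    N5 x:[11/2,33/2] y:[16,40] z:[17,56/3] -> miss, prune
    N7 x:[35/2,20] y:[19,23] z:[50/3,56/3] -> miss, prune
  N6 x:[15/2,17] y:[17,39] z:[28,91/3] -> miss, prune

order=[0, 1, 3, 4, 5, 7, 6]  |boxes|=7  |leaves|=1  hit=miss

== RESULT ==
miss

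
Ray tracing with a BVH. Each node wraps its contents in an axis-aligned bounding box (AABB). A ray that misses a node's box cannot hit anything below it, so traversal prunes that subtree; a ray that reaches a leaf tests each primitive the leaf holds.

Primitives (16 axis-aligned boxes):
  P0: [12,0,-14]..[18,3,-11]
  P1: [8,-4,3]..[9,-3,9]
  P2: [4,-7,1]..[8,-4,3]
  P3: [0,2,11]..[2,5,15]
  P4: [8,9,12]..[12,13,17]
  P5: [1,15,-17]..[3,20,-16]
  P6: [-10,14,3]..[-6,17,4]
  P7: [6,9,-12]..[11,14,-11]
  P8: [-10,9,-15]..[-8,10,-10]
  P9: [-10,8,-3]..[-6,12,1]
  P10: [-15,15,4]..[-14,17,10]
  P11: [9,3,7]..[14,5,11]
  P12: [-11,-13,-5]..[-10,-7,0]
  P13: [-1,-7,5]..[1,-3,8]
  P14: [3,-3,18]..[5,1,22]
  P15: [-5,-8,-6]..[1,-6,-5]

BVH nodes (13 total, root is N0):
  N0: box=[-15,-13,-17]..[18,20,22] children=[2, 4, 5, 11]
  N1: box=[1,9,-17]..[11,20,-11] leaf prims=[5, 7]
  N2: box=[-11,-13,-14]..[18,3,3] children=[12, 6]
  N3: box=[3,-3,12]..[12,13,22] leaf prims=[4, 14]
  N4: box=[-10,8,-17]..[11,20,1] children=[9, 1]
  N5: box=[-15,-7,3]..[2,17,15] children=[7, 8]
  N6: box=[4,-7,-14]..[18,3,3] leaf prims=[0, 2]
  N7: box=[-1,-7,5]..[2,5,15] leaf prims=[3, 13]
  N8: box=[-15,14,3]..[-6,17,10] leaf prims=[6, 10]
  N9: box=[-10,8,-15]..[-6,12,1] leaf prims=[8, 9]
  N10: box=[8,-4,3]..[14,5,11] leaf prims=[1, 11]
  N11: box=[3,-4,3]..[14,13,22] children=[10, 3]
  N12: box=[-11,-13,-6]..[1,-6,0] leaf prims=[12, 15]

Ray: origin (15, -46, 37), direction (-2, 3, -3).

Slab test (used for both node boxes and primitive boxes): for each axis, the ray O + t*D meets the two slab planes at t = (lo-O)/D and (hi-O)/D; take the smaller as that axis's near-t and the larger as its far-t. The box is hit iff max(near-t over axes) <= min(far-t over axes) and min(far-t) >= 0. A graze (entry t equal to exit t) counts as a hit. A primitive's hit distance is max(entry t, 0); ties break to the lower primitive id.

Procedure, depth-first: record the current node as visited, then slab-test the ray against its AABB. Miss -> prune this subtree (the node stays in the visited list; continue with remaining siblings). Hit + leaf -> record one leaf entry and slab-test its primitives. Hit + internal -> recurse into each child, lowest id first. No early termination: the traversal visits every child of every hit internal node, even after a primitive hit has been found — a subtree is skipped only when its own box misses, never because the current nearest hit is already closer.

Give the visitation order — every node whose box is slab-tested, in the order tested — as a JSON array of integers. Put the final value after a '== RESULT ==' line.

Trace the traversal:
N0 x:[-3/2,15] y:[11,22] z:[5,18] -> hit [11,15], descend [2, 4, 5, 11]
  N2 x:[-3/2,13] y:[11,49/3] z:[34/3,17] -> hit [34/3,13], descend [6, 12]
    N6 x:[-3/2,11/2] y:[13,49/3] z:[34/3,17] -> miss, prune
    N12 x:[7,13] y:[11,40/3] z:[37/3,43/3] -> hit [37/3,13] leaf, test {P12@t=25/2, P15(miss)}
  N4 x:[2,25/2] y:[18,22] z:[12,18] -> miss, prune
  N5 x:[13/2,15] y:[13,21] z:[22/3,34/3] -> miss, prune
  N11 x:[1/2,6] y:[14,59/3] z:[5,34/3] -> miss, prune

Visited [0, 2, 6, 12, 4, 5, 11]. Tests: 7 box, 1 leaf. Nearest: P12.

== RESULT ==
[0, 2, 6, 12, 4, 5, 11]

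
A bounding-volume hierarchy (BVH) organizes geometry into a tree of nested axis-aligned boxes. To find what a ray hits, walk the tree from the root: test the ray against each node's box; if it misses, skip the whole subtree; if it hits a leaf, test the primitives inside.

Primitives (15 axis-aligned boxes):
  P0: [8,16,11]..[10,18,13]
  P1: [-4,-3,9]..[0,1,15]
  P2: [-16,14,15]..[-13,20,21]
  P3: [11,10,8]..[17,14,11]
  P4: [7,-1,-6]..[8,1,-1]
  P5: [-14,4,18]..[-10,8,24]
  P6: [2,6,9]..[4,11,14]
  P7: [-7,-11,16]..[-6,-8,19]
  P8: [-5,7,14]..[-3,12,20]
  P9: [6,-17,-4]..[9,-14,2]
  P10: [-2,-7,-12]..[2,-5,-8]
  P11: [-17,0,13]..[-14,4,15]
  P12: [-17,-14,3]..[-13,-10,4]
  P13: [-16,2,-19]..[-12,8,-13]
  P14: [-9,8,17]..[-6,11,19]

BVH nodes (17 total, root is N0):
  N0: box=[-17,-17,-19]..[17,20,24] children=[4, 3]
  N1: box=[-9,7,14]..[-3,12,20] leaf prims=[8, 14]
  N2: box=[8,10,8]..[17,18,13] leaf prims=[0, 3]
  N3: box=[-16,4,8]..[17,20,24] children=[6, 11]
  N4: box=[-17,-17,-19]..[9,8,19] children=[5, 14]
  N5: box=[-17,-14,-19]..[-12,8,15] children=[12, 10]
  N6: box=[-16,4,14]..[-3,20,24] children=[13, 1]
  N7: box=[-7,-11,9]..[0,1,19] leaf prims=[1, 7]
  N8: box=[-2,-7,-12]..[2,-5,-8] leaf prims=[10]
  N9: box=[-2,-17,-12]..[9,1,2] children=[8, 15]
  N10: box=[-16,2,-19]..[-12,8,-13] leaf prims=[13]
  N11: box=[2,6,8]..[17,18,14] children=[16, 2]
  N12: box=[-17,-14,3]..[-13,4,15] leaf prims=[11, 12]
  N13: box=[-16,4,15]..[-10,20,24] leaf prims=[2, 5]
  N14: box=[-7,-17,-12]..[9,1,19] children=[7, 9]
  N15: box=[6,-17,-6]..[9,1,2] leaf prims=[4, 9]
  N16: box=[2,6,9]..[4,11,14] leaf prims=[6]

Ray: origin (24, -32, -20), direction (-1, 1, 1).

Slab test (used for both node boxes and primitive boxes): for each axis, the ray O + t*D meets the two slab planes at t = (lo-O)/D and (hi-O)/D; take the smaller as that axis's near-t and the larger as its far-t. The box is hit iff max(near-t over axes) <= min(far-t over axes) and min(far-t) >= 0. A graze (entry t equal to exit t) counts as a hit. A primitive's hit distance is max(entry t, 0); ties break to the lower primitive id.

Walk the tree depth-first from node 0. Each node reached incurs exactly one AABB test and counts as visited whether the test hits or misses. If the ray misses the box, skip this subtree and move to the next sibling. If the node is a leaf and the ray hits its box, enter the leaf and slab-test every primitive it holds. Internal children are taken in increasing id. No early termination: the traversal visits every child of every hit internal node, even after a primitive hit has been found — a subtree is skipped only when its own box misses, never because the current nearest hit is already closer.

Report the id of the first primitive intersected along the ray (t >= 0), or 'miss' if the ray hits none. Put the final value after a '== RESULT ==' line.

Walk:
N0 x:[7,41] y:[15,52] z:[1,44] -> hit [15,41], descend [3, 4]
  N3 x:[7,40] y:[36,52] z:[28,44] -> hit [36,40], descend [6, 11]
    N6 x:[27,40] y:[36,52] z:[34,44] -> hit [36,40], descend [1, 13]
      N1 x:[27,33] y:[39,44] z:[34,40] -> miss, prune
      N13 x:[34,40] y:[36,52] z:[35,44] -> hit [36,40] leaf, test {P2(miss), P5@t=38}
    N11 x:[7,22] y:[38,50] z:[28,34] -> miss, prune
  N4 x:[15,41] y:[15,40] z:[1,39] -> hit [15,39], descend [5, 14]
    N5 x:[36,41] y:[18,40] z:[1,35] -> miss, prune
    N14 x:[15,31] y:[15,33] z:[8,39] -> hit [15,31], descend [7, 9]
      N7 x:[24,31] y:[21,33] z:[29,39] -> hit [29,31] leaf, test {P1(miss), P7(miss)}
      N9 x:[15,26] y:[15,33] z:[8,22] -> hit [15,22], descend [8, 15]
        N8 x:[22,26] y:[25,27] z:[8,12] -> miss, prune
        N15 x:[15,18] y:[15,33] z:[14,22] -> hit [15,18] leaf, test {P4(miss), P9@t=16}

order=[0, 3, 6, 1, 13, 11, 4, 5, 14, 7, 9, 8, 15]  |boxes|=13  |leaves|=3  hit=P9

== RESULT ==
9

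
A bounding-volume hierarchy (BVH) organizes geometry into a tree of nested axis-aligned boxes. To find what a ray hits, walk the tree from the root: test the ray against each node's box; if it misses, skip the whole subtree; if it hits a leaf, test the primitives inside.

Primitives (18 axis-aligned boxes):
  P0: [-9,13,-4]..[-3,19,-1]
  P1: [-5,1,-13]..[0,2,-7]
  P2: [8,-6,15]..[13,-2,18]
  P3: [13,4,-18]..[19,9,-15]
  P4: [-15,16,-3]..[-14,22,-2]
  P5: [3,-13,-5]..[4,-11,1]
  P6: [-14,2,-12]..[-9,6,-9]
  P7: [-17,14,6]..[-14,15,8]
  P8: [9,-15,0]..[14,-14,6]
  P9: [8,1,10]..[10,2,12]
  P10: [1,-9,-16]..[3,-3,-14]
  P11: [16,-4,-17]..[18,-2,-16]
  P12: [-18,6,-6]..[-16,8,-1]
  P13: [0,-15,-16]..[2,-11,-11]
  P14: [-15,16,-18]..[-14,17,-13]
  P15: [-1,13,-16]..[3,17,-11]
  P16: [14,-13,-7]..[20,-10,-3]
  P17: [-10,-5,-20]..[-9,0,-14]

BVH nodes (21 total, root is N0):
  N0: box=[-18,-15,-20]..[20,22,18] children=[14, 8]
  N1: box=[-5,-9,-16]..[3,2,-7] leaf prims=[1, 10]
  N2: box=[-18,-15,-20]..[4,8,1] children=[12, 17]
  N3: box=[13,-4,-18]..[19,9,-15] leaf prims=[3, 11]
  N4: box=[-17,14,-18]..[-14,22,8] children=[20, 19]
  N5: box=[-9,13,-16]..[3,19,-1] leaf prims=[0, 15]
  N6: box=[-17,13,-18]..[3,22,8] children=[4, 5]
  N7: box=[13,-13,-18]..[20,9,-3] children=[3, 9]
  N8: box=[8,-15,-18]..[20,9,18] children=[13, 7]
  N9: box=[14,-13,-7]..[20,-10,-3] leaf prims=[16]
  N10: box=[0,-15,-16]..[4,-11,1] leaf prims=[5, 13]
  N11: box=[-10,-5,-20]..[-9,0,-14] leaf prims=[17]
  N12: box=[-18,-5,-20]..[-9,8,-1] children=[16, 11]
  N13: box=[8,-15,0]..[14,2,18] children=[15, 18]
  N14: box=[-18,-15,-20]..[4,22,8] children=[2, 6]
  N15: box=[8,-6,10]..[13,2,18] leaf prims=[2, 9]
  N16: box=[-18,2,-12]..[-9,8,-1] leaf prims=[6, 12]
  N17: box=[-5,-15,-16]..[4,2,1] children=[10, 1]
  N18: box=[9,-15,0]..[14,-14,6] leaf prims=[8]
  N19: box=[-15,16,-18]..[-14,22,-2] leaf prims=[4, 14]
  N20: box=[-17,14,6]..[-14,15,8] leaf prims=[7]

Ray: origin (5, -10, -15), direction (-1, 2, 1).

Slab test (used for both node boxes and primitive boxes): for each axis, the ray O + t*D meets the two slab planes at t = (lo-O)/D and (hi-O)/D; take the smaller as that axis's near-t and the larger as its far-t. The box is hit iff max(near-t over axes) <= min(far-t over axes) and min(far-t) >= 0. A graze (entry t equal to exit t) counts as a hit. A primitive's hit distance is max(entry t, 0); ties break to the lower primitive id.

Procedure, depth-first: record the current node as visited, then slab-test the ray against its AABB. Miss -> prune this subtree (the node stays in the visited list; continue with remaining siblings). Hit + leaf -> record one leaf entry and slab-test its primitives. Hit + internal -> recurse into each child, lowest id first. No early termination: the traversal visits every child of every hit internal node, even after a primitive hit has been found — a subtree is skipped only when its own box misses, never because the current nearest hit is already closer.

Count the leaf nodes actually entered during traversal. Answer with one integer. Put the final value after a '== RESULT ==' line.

Walk:
N0 x:[-15,23] y:[-5/2,16] z:[-5,33] -> hit [-5/2,16], descend [8, 14]
  N8 x:[-15,-3] y:[-5/2,19/2] z:[-3,33] -> miss, prune
  N14 x:[1,23] y:[-5/2,16] z:[-5,23] -> hit [1,16], descend [2, 6]
    N2 x:[1,23] y:[-5/2,9] z:[-5,16] -> hit [1,9], descend [12, 17]
      N12 x:[14,23] y:[5/2,9] z:[-5,14] -> miss, prune
      N17 x:[1,10] y:[-5/2,6] z:[-1,16] -> hit [1,6], descend [1, 10]
        N1 x:[2,10] y:[1/2,6] z:[-1,8] -> hit [2,6] leaf, test {P1@t=11/2, P10(miss)}
        N10 x:[1,5] y:[-5/2,-1/2] z:[-1,16] -> miss, prune
    N6 x:[2,22] y:[23/2,16] z:[-3,23] -> hit [23/2,16], descend [4, 5]
      N4 x:[19,22] y:[12,16] z:[-3,23] -> miss, prune
      N5 x:[2,14] y:[23/2,29/2] z:[-1,14] -> hit [23/2,14] leaf, test {P0@t=23/2, P15(miss)}

Summary -> nodes [0, 8, 14, 2, 12, 17, 1, 10, 6, 4, 5]; box-tests=11; leaf-entries=2; first=P1

== RESULT ==
2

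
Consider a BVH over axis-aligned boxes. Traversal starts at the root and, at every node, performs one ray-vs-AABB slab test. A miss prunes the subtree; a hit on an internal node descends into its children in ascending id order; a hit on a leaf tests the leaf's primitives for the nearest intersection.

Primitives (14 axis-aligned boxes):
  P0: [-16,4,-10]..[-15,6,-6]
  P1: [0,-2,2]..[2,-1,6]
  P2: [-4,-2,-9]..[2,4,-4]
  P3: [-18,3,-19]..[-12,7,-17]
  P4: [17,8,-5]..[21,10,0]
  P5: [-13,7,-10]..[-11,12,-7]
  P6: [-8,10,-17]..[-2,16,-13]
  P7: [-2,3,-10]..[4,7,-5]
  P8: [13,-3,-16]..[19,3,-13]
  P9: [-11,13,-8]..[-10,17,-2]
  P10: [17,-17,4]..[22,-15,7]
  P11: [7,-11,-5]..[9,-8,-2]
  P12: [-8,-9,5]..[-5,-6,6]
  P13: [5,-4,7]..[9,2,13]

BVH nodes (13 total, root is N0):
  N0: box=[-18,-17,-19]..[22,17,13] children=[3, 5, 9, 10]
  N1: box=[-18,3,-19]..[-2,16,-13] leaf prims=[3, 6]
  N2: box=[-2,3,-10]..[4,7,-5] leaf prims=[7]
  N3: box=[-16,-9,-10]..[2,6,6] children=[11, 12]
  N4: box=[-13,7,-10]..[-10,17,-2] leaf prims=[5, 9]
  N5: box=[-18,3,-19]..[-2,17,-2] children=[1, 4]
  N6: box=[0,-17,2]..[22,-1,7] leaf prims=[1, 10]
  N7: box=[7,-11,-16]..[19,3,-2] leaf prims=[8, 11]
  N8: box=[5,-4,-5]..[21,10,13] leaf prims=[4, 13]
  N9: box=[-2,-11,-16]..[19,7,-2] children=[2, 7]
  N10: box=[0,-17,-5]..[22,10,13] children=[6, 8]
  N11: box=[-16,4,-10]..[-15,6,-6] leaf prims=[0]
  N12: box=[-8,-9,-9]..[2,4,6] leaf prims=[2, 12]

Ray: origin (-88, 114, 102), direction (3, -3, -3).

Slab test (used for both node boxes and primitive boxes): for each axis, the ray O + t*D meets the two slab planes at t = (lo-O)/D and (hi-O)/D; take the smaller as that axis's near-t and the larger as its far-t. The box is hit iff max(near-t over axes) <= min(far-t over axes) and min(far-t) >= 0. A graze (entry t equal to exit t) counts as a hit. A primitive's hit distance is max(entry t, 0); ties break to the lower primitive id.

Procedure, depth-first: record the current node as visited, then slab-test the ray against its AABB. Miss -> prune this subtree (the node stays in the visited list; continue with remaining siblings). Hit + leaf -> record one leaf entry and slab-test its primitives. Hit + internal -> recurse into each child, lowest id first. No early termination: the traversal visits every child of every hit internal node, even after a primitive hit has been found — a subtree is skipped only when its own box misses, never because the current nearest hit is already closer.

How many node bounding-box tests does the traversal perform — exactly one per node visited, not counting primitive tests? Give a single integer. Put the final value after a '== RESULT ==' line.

Traverse from the root:
N0 x:[70/3,110/3] y:[97/3,131/3] z:[89/3,121/3] -> hit [97/3,110/3], descend [3, 5, 9, 10]
  N3 x:[24,30] y:[36,41] z:[32,112/3] -> miss, prune
  N5 x:[70/3,86/3] y:[97/3,37] z:[104/3,121/3] -> miss, prune
  N9 x:[86/3,107/3] y:[107/3,125/3] z:[104/3,118/3] -> hit [107/3,107/3], descend [2, 7]
    N2 x:[86/3,92/3] y:[107/3,37] z:[107/3,112/3] -> miss, prune
    N7 x:[95/3,107/3] y:[37,125/3] z:[104/3,118/3] -> miss, prune
  N10 x:[88/3,110/3] y:[104/3,131/3] z:[89/3,107/3] -> hit [104/3,107/3], descend [6, 8]
    N6 x:[88/3,110/3] y:[115/3,131/3] z:[95/3,100/3] -> miss, prune
    N8 x:[31,109/3] y:[104/3,118/3] z:[89/3,107/3] -> hit [104/3,107/3] leaf, test {P4@t=35, P13(miss)}

Summary -> nodes [0, 3, 5, 9, 2, 7, 10, 6, 8]; box-tests=9; leaf-entries=1; first=P4

== RESULT ==
9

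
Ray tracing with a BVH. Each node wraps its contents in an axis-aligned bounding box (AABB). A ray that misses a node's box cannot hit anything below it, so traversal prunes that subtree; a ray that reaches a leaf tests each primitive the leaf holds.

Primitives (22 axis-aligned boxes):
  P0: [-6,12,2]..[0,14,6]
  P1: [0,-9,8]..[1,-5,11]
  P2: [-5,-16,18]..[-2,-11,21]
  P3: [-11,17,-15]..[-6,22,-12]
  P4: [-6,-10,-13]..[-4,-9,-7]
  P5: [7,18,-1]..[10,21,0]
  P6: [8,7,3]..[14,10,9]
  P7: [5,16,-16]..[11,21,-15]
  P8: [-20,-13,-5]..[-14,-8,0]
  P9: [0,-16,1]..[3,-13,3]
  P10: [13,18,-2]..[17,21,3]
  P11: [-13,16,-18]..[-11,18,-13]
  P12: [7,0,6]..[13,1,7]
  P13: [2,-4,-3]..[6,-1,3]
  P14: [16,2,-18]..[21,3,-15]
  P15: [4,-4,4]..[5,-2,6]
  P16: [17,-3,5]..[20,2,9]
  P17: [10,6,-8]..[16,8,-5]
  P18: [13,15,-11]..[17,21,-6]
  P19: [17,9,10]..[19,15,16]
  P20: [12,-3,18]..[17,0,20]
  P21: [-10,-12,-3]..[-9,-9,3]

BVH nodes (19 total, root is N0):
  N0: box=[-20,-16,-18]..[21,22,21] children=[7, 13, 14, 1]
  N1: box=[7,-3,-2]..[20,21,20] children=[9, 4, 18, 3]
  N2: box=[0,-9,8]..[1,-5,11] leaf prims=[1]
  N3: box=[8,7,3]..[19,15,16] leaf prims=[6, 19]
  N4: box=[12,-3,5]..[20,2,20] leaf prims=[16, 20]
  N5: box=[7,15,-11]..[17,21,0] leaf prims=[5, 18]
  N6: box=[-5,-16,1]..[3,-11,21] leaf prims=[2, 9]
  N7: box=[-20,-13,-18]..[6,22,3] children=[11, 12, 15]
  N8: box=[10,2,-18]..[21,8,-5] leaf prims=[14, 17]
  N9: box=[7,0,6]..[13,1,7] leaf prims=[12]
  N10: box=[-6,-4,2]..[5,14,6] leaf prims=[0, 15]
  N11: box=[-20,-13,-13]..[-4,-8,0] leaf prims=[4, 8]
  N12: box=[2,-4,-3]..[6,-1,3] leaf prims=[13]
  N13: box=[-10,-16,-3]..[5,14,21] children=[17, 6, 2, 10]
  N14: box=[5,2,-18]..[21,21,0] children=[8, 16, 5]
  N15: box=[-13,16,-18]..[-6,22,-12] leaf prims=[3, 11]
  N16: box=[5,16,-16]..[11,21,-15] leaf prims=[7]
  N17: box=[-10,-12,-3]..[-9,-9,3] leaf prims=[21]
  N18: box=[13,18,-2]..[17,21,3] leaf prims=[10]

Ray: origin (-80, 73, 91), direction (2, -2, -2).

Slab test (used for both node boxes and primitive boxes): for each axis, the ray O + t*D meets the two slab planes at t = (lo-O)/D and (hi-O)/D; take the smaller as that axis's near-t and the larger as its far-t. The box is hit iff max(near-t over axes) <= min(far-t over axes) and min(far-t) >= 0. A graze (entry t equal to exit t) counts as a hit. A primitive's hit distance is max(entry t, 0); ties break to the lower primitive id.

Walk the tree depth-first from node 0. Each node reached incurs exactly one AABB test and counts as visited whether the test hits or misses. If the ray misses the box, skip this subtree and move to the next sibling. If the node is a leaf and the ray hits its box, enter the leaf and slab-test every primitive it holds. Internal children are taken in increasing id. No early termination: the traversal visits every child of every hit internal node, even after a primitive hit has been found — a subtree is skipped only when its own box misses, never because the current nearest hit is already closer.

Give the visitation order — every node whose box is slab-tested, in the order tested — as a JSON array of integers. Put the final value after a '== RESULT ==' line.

Trace the traversal:
N0 x:[30,101/2] y:[51/2,89/2] z:[35,109/2] -> hit [35,89/2], descend [1, 7, 13, 14]
  N1 x:[87/2,50] y:[26,38] z:[71/2,93/2] -> miss, prune
  N7 x:[30,43] y:[51/2,43] z:[44,109/2] -> miss, prune
  N13 x:[35,85/2] y:[59/2,89/2] z:[35,47] -> hit [35,85/2], descend [2, 6, 10, 17]
    N2 x:[40,81/2] y:[39,41] z:[40,83/2] -> hit [40,81/2] leaf, test {P1@t=40}
    N6 x:[75/2,83/2] y:[42,89/2] z:[35,45] -> miss, prune
    N10 x:[37,85/2] y:[59/2,77/2] z:[85/2,89/2] -> miss, prune
    N17 x:[35,71/2] y:[41,85/2] z:[44,47] -> miss, prune
  N14 x:[85/2,101/2] y:[26,71/2] z:[91/2,109/2] -> miss, prune

order=[0, 1, 7, 13, 2, 6, 10, 17, 14]  |boxes|=9  |leaves|=1  hit=P1

== RESULT ==
[0, 1, 7, 13, 2, 6, 10, 17, 14]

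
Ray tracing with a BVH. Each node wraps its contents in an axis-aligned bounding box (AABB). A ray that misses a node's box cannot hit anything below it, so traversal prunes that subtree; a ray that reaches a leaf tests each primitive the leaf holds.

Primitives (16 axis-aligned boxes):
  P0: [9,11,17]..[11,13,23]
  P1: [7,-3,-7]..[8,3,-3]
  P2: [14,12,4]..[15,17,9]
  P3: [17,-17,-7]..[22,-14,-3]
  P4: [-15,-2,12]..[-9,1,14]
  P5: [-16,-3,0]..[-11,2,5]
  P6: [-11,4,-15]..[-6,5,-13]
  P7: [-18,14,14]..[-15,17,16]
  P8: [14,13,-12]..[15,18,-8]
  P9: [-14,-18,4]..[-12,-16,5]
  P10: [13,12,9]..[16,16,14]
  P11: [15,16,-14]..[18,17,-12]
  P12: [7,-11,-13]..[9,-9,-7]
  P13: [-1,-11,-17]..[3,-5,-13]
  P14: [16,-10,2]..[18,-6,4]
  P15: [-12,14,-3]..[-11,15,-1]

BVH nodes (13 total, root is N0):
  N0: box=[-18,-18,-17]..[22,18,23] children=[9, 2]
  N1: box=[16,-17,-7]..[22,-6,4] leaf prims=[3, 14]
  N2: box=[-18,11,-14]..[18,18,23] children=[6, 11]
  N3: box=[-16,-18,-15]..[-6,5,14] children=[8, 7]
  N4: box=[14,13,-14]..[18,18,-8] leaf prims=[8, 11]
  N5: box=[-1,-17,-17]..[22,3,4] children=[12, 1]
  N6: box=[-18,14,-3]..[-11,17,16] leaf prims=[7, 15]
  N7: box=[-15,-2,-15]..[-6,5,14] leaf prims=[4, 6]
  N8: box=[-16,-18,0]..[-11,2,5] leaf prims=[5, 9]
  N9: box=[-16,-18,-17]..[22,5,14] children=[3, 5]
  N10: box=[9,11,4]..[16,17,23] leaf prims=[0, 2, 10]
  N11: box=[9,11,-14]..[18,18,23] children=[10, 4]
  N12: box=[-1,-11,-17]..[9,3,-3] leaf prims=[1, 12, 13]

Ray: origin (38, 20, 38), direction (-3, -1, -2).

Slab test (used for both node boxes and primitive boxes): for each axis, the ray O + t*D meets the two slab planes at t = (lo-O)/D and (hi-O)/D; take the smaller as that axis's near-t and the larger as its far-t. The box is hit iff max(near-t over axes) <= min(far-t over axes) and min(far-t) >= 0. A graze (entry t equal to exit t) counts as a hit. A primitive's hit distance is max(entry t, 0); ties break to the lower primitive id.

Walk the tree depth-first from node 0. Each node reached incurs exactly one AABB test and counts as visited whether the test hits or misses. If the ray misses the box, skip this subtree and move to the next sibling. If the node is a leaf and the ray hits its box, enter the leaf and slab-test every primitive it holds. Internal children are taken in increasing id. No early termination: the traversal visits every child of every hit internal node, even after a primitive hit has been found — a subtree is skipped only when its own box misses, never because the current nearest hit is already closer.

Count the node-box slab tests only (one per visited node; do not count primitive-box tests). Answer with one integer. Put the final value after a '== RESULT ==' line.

Trace the traversal:
N0 x:[16/3,56/3] y:[2,38] z:[15/2,55/2] -> hit [15/2,56/3], descend [2, 9]
  N2 x:[20/3,56/3] y:[2,9] z:[15/2,26] -> hit [15/2,9], descend [6, 11]
    N6 x:[49/3,56/3] y:[3,6] z:[11,41/2] -> miss, prune
    N11 x:[20/3,29/3] y:[2,9] z:[15/2,26] -> hit [15/2,9], descend [4, 10]
      N4 x:[20/3,8] y:[2,7] z:[23,26] -> miss, prune
      N10 x:[22/3,29/3] y:[3,9] z:[15/2,17] -> hit [15/2,9] leaf, test {P0@t=9, P2(miss), P10(miss)}
  N9 x:[16/3,18] y:[15,38] z:[12,55/2] -> hit [15,18], descend [3, 5]
    N3 x:[44/3,18] y:[15,38] z:[12,53/2] -> hit [15,18], descend [7, 8]
      N7 x:[44/3,53/3] y:[15,22] z:[12,53/2] -> hit [15,53/3] leaf, test {P4(miss), P6(miss)}
      N8 x:[49/3,18] y:[18,38] z:[33/2,19] -> hit [18,18] leaf, test {P5@t=18, P9(miss)}
    N5 x:[16/3,13] y:[17,37] z:[17,55/2] -> miss, prune

Visited [0, 2, 6, 11, 4, 10, 9, 3, 7, 8, 5]. Tests: 11 box, 3 leaf. Nearest: P0.

== RESULT ==
11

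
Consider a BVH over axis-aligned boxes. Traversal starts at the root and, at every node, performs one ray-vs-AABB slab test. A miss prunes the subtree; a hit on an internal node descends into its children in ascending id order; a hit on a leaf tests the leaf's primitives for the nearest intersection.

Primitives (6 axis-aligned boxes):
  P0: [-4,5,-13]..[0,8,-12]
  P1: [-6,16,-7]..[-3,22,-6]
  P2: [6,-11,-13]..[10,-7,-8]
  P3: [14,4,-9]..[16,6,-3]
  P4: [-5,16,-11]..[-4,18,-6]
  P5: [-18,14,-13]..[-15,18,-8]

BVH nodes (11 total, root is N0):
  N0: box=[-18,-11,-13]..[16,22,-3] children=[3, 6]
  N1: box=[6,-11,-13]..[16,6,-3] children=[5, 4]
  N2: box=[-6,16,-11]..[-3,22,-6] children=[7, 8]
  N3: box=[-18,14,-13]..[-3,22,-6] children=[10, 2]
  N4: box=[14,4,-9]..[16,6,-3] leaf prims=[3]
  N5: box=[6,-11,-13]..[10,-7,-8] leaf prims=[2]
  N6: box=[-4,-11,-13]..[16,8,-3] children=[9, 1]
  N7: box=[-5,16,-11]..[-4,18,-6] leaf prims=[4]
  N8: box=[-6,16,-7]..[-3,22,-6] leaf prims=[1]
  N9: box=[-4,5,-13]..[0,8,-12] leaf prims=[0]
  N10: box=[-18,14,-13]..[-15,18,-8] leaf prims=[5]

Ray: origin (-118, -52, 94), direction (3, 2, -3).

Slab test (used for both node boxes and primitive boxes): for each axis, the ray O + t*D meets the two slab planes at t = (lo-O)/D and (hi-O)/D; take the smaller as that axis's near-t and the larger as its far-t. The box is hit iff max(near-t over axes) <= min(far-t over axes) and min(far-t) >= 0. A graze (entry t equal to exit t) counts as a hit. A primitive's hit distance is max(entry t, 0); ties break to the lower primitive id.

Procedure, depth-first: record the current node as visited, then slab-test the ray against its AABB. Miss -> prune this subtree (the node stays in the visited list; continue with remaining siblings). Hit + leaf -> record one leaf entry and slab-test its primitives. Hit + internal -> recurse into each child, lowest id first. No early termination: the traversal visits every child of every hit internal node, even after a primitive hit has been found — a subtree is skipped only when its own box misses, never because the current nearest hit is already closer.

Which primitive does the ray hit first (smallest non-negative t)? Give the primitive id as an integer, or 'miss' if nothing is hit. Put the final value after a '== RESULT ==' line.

Trace the traversal:
N0 x:[100/3,134/3] y:[41/2,37] z:[97/3,107/3] -> hit [100/3,107/3], descend [3, 6]
  N3 x:[100/3,115/3] y:[33,37] z:[100/3,107/3] -> hit [100/3,107/3], descend [2, 10]
    N2 x:[112/3,115/3] y:[34,37] z:[100/3,35] -> miss, prune
    N10 x:[100/3,103/3] y:[33,35] z:[34,107/3] -> hit [34,103/3] leaf, test {P5@t=34}
  N6 x:[38,134/3] y:[41/2,30] z:[97/3,107/3] -> miss, prune

5 AABB tests over nodes [0, 3, 2, 10, 6]; 1 leaf entered; closest P5.

== RESULT ==
5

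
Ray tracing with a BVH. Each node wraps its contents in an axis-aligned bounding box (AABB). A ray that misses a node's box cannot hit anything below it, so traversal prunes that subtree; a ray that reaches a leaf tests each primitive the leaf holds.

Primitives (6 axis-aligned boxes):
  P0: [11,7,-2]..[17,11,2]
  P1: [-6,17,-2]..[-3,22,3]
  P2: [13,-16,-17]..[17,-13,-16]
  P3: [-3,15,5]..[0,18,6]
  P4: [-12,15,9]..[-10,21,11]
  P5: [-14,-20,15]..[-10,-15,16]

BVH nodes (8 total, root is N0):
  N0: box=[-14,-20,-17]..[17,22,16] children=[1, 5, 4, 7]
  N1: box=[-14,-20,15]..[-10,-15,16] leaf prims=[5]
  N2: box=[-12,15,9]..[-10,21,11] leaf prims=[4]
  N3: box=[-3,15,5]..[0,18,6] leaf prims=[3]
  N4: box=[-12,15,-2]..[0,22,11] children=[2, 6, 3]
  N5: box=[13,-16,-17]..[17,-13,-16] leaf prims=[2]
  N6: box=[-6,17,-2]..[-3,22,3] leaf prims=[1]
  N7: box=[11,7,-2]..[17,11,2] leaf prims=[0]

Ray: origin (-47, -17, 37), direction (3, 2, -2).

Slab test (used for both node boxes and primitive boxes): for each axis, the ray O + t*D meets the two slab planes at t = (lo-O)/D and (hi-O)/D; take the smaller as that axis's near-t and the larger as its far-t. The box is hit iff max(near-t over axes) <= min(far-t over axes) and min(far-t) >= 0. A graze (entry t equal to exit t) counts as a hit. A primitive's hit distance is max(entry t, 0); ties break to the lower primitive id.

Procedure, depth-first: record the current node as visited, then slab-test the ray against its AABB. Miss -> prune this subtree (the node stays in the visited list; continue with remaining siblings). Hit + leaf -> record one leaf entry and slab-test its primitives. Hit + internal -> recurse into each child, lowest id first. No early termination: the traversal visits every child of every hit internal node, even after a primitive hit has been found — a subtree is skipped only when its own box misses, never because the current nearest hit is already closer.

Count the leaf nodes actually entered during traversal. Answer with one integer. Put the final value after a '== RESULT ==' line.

Walk:
N0 x:[11,64/3] y:[-3/2,39/2] z:[21/2,27] -> hit [11,39/2], descend [1, 4, 5, 7]
  N1 x:[11,37/3] y:[-3/2,1] z:[21/2,11] -> miss, prune
  N4 x:[35/3,47/3] y:[16,39/2] z:[13,39/2] -> miss, prune
  N5 x:[20,64/3] y:[1/2,2] z:[53/2,27] -> miss, prune
  N7 x:[58/3,64/3] y:[12,14] z:[35/2,39/2] -> miss, prune

Visited [0, 1, 4, 5, 7]. Tests: 5 box, 0 leaf. Nearest: miss.

== RESULT ==
0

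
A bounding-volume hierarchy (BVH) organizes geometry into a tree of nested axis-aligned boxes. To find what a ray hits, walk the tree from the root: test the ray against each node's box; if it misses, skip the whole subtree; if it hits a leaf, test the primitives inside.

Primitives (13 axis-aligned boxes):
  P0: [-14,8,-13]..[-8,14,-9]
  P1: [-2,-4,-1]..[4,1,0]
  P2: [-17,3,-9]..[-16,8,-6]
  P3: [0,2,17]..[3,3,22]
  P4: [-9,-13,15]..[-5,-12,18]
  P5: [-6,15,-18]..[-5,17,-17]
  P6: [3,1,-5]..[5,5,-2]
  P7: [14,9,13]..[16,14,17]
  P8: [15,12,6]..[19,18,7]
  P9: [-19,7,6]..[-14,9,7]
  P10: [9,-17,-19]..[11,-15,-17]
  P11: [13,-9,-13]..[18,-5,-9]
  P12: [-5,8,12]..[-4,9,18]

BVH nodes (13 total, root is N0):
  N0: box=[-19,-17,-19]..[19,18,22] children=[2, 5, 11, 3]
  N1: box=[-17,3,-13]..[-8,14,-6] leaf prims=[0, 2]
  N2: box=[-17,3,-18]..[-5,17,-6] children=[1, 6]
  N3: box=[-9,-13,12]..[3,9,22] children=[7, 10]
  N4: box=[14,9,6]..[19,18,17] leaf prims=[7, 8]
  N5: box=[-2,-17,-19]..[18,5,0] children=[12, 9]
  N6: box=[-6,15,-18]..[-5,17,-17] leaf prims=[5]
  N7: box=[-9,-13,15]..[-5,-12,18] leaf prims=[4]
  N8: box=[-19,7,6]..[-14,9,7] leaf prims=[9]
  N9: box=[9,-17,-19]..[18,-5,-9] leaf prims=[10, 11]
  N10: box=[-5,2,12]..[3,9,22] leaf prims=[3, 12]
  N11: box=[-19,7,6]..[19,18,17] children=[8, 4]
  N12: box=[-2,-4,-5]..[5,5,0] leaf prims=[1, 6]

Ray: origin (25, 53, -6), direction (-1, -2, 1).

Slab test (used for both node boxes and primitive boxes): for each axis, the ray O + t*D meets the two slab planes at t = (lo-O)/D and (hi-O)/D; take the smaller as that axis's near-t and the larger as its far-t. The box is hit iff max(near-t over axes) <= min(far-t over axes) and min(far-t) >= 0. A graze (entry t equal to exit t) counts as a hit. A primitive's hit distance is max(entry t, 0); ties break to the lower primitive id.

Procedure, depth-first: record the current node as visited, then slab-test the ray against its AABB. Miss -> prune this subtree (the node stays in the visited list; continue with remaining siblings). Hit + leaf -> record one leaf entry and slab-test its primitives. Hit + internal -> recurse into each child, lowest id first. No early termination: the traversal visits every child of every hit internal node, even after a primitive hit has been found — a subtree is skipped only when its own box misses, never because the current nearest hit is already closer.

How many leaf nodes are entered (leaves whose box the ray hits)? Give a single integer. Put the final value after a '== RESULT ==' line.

Trace the traversal:
N0 x:[6,44] y:[35/2,35] z:[-13,28] -> hit [35/2,28], descend [2, 3, 5, 11]
  N2 x:[30,42] y:[18,25] z:[-12,0] -> miss, prune
  N3 x:[22,34] y:[22,33] z:[18,28] -> hit [22,28], descend [7, 10]
    N7 x:[30,34] y:[65/2,33] z:[21,24] -> miss, prune
    N10 x:[22,30] y:[22,51/2] z:[18,28] -> hit [22,51/2] leaf, test {P3@t=25, P12(miss)}
  N5 x:[7,27] y:[24,35] z:[-13,6] -> miss, prune
  N11 x:[6,44] y:[35/2,23] z:[12,23] -> hit [35/2,23], descend [4, 8]
    N4 x:[6,11] y:[35/2,22] z:[12,23] -> miss, prune
    N8 x:[39,44] y:[22,23] z:[12,13] -> miss, prune

Summary -> nodes [0, 2, 3, 7, 10, 5, 11, 4, 8]; box-tests=9; leaf-entries=1; first=P3

== RESULT ==
1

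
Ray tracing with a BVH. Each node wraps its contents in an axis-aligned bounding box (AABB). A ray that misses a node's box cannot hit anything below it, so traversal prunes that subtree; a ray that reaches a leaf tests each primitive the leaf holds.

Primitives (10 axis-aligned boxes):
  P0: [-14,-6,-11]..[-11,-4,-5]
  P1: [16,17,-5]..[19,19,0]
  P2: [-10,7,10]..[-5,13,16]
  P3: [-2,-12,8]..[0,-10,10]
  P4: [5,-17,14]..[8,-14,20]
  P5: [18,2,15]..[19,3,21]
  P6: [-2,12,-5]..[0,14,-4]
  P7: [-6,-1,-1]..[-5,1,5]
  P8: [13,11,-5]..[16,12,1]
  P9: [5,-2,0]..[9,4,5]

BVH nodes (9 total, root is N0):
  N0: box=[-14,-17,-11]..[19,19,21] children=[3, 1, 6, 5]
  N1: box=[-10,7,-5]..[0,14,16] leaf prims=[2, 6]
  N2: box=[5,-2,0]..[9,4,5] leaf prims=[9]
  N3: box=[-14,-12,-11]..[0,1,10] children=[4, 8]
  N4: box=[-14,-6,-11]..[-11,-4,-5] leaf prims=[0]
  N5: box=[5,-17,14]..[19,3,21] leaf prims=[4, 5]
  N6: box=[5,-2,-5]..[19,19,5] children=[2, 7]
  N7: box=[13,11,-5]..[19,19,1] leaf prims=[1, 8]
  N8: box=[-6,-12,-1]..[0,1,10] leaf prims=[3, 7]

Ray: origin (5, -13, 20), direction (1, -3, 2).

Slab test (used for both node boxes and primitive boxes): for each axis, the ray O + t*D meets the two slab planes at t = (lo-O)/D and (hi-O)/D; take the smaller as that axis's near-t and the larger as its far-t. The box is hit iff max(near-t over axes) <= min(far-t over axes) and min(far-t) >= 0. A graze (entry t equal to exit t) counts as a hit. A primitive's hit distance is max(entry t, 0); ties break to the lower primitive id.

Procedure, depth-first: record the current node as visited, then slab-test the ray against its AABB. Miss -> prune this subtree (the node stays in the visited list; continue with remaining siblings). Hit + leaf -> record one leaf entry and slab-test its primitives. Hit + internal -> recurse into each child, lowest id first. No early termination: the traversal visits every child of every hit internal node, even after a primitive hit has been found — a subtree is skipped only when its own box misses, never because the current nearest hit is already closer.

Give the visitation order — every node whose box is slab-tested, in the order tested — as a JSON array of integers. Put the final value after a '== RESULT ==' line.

Trace the traversal:
N0 x:[-19,14] y:[-32/3,4/3] z:[-31/2,1/2] -> hit [-32/3,1/2], descend [1, 3, 5, 6]
  N1 x:[-15,-5] y:[-9,-20/3] z:[-25/2,-2] -> miss, prune
  N3 x:[-19,-5] y:[-14/3,-1/3] z:[-31/2,-5] -> miss, prune
  N5 x:[0,14] y:[-16/3,4/3] z:[-3,1/2] -> hit [0,1/2] leaf, test {P4(miss), P5(miss)}
  N6 x:[0,14] y:[-32/3,-11/3] z:[-25/2,-15/2] -> miss, prune

Visited [0, 1, 3, 5, 6]. Tests: 5 box, 1 leaf. Nearest: miss.

== RESULT ==
[0, 1, 3, 5, 6]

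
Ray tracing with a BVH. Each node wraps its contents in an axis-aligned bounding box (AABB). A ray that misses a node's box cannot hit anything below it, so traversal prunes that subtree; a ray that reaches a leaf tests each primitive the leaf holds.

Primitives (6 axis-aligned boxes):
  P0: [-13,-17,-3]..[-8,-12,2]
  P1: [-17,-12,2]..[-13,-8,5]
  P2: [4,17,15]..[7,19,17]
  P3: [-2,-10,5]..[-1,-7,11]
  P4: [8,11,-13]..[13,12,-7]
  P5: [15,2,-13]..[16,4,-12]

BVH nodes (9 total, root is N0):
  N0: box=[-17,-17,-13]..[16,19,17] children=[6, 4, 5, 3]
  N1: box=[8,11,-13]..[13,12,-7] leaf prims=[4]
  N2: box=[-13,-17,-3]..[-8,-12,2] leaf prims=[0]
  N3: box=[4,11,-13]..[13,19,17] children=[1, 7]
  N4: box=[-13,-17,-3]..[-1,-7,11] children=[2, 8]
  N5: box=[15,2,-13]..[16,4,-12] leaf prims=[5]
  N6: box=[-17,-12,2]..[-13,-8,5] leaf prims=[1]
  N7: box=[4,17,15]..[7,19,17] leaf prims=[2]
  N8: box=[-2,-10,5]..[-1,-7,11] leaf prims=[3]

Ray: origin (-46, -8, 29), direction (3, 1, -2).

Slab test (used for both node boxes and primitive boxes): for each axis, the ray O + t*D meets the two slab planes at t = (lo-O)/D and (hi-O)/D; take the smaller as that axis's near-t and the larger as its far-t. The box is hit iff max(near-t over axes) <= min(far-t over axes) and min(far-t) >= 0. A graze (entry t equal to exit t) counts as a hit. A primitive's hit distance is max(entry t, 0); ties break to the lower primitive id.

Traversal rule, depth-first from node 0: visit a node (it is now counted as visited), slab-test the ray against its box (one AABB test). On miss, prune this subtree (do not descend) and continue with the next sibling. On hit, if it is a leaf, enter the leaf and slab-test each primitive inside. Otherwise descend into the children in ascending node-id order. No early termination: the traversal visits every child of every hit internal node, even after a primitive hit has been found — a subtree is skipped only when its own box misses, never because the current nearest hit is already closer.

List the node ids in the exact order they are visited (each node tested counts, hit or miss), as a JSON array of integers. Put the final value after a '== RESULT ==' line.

Trace the traversal:
N0 x:[29/3,62/3] y:[-9,27] z:[6,21] -> hit [29/3,62/3], descend [3, 4, 5, 6]
  N3 x:[50/3,59/3] y:[19,27] z:[6,21] -> hit [19,59/3], descend [1, 7]
    N1 x:[18,59/3] y:[19,20] z:[18,21] -> hit [19,59/3] leaf, test {P4@t=19}
    N7 x:[50/3,53/3] y:[25,27] z:[6,7] -> miss, prune
  N4 x:[11,15] y:[-9,1] z:[9,16] -> miss, prune
  N5 x:[61/3,62/3] y:[10,12] z:[41/2,21] -> miss, prune
  N6 x:[29/3,11] y:[-4,0] z:[12,27/2] -> miss, prune

7 AABB tests over nodes [0, 3, 1, 7, 4, 5, 6]; 1 leaf entered; closest P4.

== RESULT ==
[0, 3, 1, 7, 4, 5, 6]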